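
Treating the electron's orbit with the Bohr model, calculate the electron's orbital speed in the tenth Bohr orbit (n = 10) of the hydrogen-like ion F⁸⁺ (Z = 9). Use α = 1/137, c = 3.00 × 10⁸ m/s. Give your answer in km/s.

v_n = Zαc/n = 9 × 0.00730 × 3.00 × 10⁸ / 10
    = 1970 km/s

1970 km/s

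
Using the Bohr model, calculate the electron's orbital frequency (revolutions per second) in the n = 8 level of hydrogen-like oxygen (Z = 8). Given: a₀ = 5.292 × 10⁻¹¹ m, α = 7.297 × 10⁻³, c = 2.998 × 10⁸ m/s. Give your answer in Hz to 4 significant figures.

8.224 × 10¹⁴ Hz

r = n²a₀/Z = 4.234 × 10⁻¹⁰ m, v = Zαc/n = 2.188 × 10⁶ m/s
f = v/(2πr) = 8.224 × 10¹⁴ Hz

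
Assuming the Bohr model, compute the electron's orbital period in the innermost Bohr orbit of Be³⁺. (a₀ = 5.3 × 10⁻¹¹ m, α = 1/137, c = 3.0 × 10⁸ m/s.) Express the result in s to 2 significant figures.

r = n²a₀/Z = 1²·5.3 × 10⁻¹¹/4 = 1.3 × 10⁻¹¹ m
v = Zαc/n = 4·0.0073·3.0 × 10⁸/1 = 8.8 × 10⁶ m/s
T = 2πr/v = 9.5 × 10⁻¹⁸ s

9.5 × 10⁻¹⁸ s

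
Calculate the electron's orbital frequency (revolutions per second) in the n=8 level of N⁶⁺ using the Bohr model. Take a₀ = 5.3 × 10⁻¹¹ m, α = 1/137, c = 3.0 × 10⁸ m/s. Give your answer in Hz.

r = n²a₀/Z = 4.8 × 10⁻¹⁰ m, v = Zαc/n = 1.9 × 10⁶ m/s
f = v/(2πr) = 6.3 × 10¹⁴ Hz

6.3 × 10¹⁴ Hz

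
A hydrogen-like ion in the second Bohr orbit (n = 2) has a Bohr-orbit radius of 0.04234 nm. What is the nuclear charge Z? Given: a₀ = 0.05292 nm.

r_n = n²a₀/Z ⇒ Z = n²a₀/r = 2² × 0.05292 / 0.04234 ≈ 5.00
Z = 5

5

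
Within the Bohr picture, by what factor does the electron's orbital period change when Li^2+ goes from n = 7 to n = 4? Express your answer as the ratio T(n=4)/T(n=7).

T ∝ Z^-2 · n^3; with Z fixed, T ∝ n^3.
T(n=4)/T(n=7) = (4/7)^3 = 64/343

64/343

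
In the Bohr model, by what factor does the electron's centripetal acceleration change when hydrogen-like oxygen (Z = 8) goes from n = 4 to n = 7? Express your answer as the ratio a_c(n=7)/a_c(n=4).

a_c ∝ Z^3 · n^-4; with Z fixed, a_c ∝ n^-4.
a_c(n=7)/a_c(n=4) = (7/4)^-4 = 256/2401

256/2401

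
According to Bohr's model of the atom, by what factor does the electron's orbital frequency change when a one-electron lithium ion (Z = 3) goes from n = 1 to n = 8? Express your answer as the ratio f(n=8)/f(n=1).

f ∝ Z^2 · n^-3; with Z fixed, f ∝ n^-3.
f(n=8)/f(n=1) = (8/1)^-3 = 1/512

1/512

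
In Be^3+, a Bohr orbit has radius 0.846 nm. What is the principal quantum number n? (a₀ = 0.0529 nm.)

r_n = n²a₀/Z ⇒ n² = rZ/a₀ = 0.846 × 4 / 0.0529 ≈ 63.97
n = 8

8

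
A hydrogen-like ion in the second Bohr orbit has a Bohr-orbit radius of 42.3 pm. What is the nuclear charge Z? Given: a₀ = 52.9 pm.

5

r_n = n²a₀/Z ⇒ Z = n²a₀/r = 2² × 52.9 / 42.3 ≈ 5.00
Z = 5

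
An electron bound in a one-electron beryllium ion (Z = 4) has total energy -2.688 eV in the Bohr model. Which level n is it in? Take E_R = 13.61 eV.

9

E_n = −E_R Z²/n² ⇒ n² = E_R Z²/(−E_n) = 13.61 × 4² / 2.688 ≈ 81.01
n = 9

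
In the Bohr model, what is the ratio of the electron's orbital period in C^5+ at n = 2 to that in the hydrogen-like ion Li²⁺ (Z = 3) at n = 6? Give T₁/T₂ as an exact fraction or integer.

T ∝ Z^-2 · n^3
T₁/T₂ = (6/3)^-2 · (2/6)^3 = 1/108

1/108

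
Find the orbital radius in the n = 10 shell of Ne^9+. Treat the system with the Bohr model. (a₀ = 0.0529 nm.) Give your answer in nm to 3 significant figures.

0.529 nm

r_n = n²a₀/Z = 10² × 0.0529 / 10
    = 100 × 0.0529 / 10 = 0.529 nm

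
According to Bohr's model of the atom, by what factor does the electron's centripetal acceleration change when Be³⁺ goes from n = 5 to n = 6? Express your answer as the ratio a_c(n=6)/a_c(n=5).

625/1296

a_c ∝ Z^3 · n^-4; with Z fixed, a_c ∝ n^-4.
a_c(n=6)/a_c(n=5) = (6/5)^-4 = 625/1296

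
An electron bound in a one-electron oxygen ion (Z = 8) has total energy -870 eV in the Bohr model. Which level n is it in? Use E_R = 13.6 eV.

E_n = −E_R Z²/n² ⇒ n² = E_R Z²/(−E_n) = 13.6 × 8² / 870 ≈ 1.00
n = 1

1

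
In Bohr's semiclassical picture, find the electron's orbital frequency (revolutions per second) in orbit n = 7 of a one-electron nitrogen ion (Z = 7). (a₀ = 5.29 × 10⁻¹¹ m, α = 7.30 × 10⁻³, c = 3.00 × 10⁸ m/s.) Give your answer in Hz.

9.41 × 10¹⁴ Hz

r = n²a₀/Z = 3.70 × 10⁻¹⁰ m, v = Zαc/n = 2.19 × 10⁶ m/s
f = v/(2πr) = 9.41 × 10¹⁴ Hz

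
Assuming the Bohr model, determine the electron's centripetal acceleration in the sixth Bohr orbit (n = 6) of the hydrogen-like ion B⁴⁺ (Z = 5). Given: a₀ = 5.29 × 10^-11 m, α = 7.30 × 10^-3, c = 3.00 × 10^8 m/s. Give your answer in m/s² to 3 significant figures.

r = n²a₀/Z = 3.81 × 10^-10 m, v = Zαc/n = 1.82 × 10^6 m/s
a = v²/r = (1.82 × 10^6)² / 3.81 × 10^-10 = 8.74 × 10^21 m/s²

8.74 × 10^21 m/s²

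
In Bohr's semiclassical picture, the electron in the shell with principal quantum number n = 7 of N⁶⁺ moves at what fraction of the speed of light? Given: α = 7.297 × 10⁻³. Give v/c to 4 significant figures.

v_n = Zαc/n, so v/c = Zα/n = 7 × 0.007297 / 7 = 0.007297

0.007297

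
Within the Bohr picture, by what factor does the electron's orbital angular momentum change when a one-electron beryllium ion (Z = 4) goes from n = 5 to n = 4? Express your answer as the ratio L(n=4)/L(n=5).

L = nℏ depends only on n, so L ∝ n.
L(n=4)/L(n=5) = (4/5)^1 = 4/5

4/5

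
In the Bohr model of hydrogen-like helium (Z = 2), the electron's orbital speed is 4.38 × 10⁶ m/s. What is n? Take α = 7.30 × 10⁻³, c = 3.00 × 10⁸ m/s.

v_n = Zαc/n ⇒ n = Zαc/v = 2 × 0.00730 × 3.00 × 10⁸ / 4.38 × 10⁶ ≈ 1.00
n = 1

1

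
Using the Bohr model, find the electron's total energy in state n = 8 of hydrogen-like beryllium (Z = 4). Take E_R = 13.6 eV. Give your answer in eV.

E_n = −E_R·Z²/n² = −13.6 × 4²/8² = -3.40 eV

-3.40 eV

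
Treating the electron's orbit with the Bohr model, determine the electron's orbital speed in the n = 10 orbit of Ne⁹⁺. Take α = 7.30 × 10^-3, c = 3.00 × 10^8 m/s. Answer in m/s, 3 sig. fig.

v_n = Zαc/n = 10 × 0.00730 × 3.00 × 10^8 / 10
    = 2.19 × 10^6 m/s

2.19 × 10^6 m/s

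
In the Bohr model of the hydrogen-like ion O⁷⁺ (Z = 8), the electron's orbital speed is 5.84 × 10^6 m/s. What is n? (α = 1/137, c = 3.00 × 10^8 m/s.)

3

v_n = Zαc/n ⇒ n = Zαc/v = 8 × 0.00730 × 3.00 × 10^8 / 5.84 × 10^6 ≈ 3.00
n = 3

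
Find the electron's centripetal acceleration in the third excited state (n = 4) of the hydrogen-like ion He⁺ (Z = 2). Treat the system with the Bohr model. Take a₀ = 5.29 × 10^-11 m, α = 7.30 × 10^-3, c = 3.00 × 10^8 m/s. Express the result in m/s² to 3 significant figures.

2.83 × 10^21 m/s²

r = n²a₀/Z = 4.23 × 10^-10 m, v = Zαc/n = 1.09 × 10^6 m/s
a = v²/r = (1.09 × 10^6)² / 4.23 × 10^-10 = 2.83 × 10^21 m/s²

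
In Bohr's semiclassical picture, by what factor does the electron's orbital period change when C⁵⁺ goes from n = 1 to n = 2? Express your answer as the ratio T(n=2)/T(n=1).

8

T ∝ Z^-2 · n^3; with Z fixed, T ∝ n^3.
T(n=2)/T(n=1) = (2/1)^3 = 8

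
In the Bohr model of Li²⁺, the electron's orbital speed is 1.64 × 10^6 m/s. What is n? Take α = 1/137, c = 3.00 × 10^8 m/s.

v_n = Zαc/n ⇒ n = Zαc/v = 3 × 0.00730 × 3.00 × 10^8 / 1.64 × 10^6 ≈ 4.01
n = 4

4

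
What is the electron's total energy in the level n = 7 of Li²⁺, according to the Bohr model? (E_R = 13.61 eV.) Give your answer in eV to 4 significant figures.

-2.500 eV

E_n = −E_R·Z²/n² = −13.61 × 3²/7² = -2.500 eV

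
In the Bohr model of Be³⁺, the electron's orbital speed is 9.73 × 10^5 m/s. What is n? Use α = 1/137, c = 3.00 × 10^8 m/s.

v_n = Zαc/n ⇒ n = Zαc/v = 4 × 0.00730 × 3.00 × 10^8 / 9.73 × 10^5 ≈ 9.00
n = 9

9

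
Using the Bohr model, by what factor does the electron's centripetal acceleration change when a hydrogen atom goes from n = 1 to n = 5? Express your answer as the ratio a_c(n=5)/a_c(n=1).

a_c ∝ Z^3 · n^-4; with Z fixed, a_c ∝ n^-4.
a_c(n=5)/a_c(n=1) = (5/1)^-4 = 1/625

1/625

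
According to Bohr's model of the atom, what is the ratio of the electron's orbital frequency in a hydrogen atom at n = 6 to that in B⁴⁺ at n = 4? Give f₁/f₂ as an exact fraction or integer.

8/675

f ∝ Z^2 · n^-3
f₁/f₂ = (1/5)^2 · (6/4)^-3 = 8/675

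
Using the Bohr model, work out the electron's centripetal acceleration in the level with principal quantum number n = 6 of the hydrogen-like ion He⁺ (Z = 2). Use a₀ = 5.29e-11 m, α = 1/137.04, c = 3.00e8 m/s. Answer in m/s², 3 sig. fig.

5.59e20 m/s²

r = n²a₀/Z = 9.52e-10 m, v = Zαc/n = 7.30e5 m/s
a = v²/r = (7.30e5)² / 9.52e-10 = 5.59e20 m/s²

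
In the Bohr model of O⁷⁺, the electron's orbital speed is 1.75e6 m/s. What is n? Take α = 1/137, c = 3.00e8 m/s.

10

v_n = Zαc/n ⇒ n = Zαc/v = 8 × 0.00730 × 3.00e8 / 1.75e6 ≈ 10.01
n = 10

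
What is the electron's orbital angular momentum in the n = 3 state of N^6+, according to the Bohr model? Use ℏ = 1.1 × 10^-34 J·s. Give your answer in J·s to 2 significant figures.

3.3 × 10^-34 J·s

L_n = nℏ = 3 × 1.1 × 10^-34 = 3.3 × 10^-34 J·s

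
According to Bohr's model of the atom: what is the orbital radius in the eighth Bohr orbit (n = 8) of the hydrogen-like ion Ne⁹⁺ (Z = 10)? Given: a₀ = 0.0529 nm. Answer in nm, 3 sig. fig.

0.339 nm

r_n = n²a₀/Z = 8² × 0.0529 / 10
    = 64 × 0.0529 / 10 = 0.339 nm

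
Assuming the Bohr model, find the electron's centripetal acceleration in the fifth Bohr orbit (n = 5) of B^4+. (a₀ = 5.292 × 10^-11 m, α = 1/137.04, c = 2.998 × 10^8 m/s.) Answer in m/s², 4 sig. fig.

r = n²a₀/Z = 2.646 × 10^-10 m, v = Zαc/n = 2.188 × 10^6 m/s
a = v²/r = (2.188 × 10^6)² / 2.646 × 10^-10 = 1.809 × 10^22 m/s²

1.809 × 10^22 m/s²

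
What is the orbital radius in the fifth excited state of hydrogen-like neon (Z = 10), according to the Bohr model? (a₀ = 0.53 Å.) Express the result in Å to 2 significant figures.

r_n = n²a₀/Z = 6² × 0.53 / 10
    = 36 × 0.53 / 10 = 1.9 Å

1.9 Å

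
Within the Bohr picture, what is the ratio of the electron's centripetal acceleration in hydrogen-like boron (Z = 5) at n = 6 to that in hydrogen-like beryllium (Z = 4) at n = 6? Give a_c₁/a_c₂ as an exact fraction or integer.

a_c ∝ Z^3 · n^-4
a_c₁/a_c₂ = (5/4)^3 · (6/6)^-4 = 125/64

125/64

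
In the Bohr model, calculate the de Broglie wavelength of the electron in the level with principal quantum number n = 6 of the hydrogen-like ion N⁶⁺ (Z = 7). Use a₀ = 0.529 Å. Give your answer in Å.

The Bohr quantisation condition is nλ = 2πr_n.
r_n = n²a₀/Z = 2.72 Å
λ = 2πr_n/n = 2π·2.72/6 = 2.85 Å

2.85 Å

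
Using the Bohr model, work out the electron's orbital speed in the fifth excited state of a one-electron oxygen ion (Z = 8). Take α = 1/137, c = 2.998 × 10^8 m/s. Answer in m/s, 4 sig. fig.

2.918 × 10^6 m/s

v_n = Zαc/n = 8 × 0.007299 × 2.998 × 10^8 / 6
    = 2.918 × 10^6 m/s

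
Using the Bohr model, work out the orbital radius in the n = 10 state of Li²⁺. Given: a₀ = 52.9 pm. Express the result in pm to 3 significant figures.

1760 pm

r_n = n²a₀/Z = 10² × 52.9 / 3
    = 100 × 52.9 / 3 = 1760 pm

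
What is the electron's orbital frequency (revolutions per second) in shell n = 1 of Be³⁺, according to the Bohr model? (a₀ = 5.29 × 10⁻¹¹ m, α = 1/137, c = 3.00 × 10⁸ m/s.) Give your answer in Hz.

r = n²a₀/Z = 1.32 × 10⁻¹¹ m, v = Zαc/n = 8.76 × 10⁶ m/s
f = v/(2πr) = 1.05 × 10¹⁷ Hz

1.05 × 10¹⁷ Hz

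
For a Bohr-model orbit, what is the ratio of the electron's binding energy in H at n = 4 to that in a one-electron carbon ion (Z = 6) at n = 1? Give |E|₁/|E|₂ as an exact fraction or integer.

1/576

|E| ∝ Z^2 · n^-2
|E|₁/|E|₂ = (1/6)^2 · (4/1)^-2 = 1/576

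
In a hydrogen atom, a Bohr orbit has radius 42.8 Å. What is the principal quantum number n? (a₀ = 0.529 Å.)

r_n = n²a₀/Z ⇒ n² = rZ/a₀ = 42.8 × 1 / 0.529 ≈ 80.91
n = 9

9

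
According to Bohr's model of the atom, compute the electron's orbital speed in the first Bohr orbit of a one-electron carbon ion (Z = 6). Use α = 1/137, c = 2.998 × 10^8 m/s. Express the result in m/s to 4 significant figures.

v_n = Zαc/n = 6 × 0.007299 × 2.998 × 10^8 / 1
    = 1.313 × 10^7 m/s

1.313 × 10^7 m/s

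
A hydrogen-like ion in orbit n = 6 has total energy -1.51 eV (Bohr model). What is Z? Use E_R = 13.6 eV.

2

E_n = −E_R Z²/n² ⇒ Z² = −E_n n²/E_R = 1.51 × 6² / 13.6 ≈ 4.00
Z = 2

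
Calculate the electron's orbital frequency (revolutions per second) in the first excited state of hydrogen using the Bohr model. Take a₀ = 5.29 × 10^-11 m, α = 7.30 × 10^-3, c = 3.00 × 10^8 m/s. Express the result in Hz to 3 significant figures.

r = n²a₀/Z = 2.12 × 10^-10 m, v = Zαc/n = 1.09 × 10^6 m/s
f = v/(2πr) = 8.24 × 10^14 Hz

8.24 × 10^14 Hz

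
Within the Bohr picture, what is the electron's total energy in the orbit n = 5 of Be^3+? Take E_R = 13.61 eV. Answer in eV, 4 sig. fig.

E_n = −E_R·Z²/n² = −13.61 × 4²/5² = -8.710 eV

-8.710 eV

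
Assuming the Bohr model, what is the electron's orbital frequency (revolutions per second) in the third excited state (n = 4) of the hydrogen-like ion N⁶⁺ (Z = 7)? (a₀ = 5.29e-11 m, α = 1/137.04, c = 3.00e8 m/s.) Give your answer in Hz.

r = n²a₀/Z = 1.21e-10 m, v = Zαc/n = 3.83e6 m/s
f = v/(2πr) = 5.04e15 Hz

5.04e15 Hz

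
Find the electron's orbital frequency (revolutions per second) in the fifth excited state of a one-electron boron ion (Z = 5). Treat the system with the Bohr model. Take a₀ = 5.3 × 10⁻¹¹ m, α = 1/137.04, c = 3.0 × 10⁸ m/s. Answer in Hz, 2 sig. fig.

7.6 × 10¹⁴ Hz

r = n²a₀/Z = 3.8 × 10⁻¹⁰ m, v = Zαc/n = 1.8 × 10⁶ m/s
f = v/(2πr) = 7.6 × 10¹⁴ Hz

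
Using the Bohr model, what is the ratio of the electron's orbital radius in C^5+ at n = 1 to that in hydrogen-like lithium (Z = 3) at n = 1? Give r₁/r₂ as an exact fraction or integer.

1/2

r ∝ Z^-1 · n^2
r₁/r₂ = (6/3)^-1 · (1/1)^2 = 1/2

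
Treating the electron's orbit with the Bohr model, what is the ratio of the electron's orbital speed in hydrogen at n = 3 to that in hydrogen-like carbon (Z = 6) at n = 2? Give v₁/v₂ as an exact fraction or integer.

v ∝ Z^1 · n^-1
v₁/v₂ = (1/6)^1 · (3/2)^-1 = 1/9

1/9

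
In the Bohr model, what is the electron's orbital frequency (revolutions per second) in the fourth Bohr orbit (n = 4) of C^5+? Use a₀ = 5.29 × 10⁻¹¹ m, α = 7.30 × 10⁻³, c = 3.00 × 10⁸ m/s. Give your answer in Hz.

3.71 × 10¹⁵ Hz

r = n²a₀/Z = 1.41 × 10⁻¹⁰ m, v = Zαc/n = 3.29 × 10⁶ m/s
f = v/(2πr) = 3.71 × 10¹⁵ Hz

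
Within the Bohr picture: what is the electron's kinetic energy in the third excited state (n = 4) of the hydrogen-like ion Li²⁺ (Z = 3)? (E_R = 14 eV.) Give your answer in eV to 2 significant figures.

For a Coulomb orbit the virial theorem gives K = −E_n.
E_n = −E_R·Z²/n², so K = E_R·Z²/n² = 14 × 3²/4² = 7.9 eV

7.9 eV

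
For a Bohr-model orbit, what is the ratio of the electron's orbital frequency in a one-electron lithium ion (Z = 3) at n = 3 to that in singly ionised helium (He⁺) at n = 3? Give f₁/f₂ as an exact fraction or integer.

9/4

f ∝ Z^2 · n^-3
f₁/f₂ = (3/2)^2 · (3/3)^-3 = 9/4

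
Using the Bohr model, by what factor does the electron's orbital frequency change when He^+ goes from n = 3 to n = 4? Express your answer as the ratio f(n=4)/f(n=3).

27/64

f ∝ Z^2 · n^-3; with Z fixed, f ∝ n^-3.
f(n=4)/f(n=3) = (4/3)^-3 = 27/64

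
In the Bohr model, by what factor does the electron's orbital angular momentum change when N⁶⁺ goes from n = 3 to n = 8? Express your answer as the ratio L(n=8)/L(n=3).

L = nℏ depends only on n, so L ∝ n.
L(n=8)/L(n=3) = (8/3)^1 = 8/3

8/3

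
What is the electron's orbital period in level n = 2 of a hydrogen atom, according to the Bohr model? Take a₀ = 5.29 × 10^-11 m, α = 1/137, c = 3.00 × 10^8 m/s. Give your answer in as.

r = n²a₀/Z = 2²·5.29 × 10^-11/1 = 2.12 × 10^-10 m
v = Zαc/n = 1·0.00730·3.00 × 10^8/2 = 1.09 × 10^6 m/s
T = 2πr/v = 1.21 × 10^-15 s = 1210 as

1210 as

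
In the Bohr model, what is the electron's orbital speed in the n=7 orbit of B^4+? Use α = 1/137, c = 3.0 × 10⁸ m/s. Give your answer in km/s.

v_n = Zαc/n = 5 × 0.0073 × 3.0 × 10⁸ / 7
    = 1600 km/s

1600 km/s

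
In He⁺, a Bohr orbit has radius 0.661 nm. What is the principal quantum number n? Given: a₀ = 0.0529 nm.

5

r_n = n²a₀/Z ⇒ n² = rZ/a₀ = 0.661 × 2 / 0.0529 ≈ 24.99
n = 5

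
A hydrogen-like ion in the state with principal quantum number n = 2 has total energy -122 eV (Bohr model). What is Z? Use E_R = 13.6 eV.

E_n = −E_R Z²/n² ⇒ Z² = −E_n n²/E_R = 122 × 2² / 13.6 ≈ 35.88
Z = 6

6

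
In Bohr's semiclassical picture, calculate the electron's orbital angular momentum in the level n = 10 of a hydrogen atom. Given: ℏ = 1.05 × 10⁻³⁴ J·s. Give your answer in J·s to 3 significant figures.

L_n = nℏ = 10 × 1.05 × 10⁻³⁴ = 1.05 × 10⁻³³ J·s

1.05 × 10⁻³³ J·s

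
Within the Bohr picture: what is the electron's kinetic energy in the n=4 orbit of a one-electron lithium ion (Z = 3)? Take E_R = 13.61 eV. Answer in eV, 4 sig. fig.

7.656 eV

For a Coulomb orbit the virial theorem gives K = −E_n.
E_n = −E_R·Z²/n², so K = E_R·Z²/n² = 13.61 × 3²/4² = 7.656 eV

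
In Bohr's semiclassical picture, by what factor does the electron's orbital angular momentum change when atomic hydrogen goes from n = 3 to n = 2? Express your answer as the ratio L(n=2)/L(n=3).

L = nℏ depends only on n, so L ∝ n.
L(n=2)/L(n=3) = (2/3)^1 = 2/3

2/3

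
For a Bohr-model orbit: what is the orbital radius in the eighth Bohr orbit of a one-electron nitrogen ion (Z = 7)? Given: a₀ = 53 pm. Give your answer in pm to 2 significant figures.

480 pm

r_n = n²a₀/Z = 8² × 53 / 7
    = 64 × 53 / 7 = 480 pm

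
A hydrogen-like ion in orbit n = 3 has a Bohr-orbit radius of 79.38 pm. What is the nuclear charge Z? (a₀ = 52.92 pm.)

6

r_n = n²a₀/Z ⇒ Z = n²a₀/r = 3² × 52.92 / 79.38 ≈ 6.00
Z = 6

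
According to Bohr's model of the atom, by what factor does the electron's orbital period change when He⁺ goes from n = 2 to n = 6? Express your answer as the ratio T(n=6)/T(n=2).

27

T ∝ Z^-2 · n^3; with Z fixed, T ∝ n^3.
T(n=6)/T(n=2) = (6/2)^3 = 27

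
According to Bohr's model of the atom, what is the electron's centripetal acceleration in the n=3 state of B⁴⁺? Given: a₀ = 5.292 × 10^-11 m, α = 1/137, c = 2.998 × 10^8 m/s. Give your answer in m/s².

r = n²a₀/Z = 9.526 × 10^-11 m, v = Zαc/n = 3.647 × 10^6 m/s
a = v²/r = (3.647 × 10^6)² / 9.526 × 10^-11 = 1.396 × 10^23 m/s²

1.396 × 10^23 m/s²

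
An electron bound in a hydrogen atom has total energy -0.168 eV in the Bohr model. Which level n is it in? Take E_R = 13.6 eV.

E_n = −E_R Z²/n² ⇒ n² = E_R Z²/(−E_n) = 13.6 × 1² / 0.168 ≈ 80.95
n = 9

9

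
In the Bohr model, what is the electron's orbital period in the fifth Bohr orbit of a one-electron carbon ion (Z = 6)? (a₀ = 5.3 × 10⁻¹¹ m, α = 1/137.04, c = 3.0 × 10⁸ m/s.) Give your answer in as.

530 as

r = n²a₀/Z = 5²·5.3 × 10⁻¹¹/6 = 2.2 × 10⁻¹⁰ m
v = Zαc/n = 6·0.0073·3.0 × 10⁸/5 = 2.6 × 10⁶ m/s
T = 2πr/v = 5.3 × 10⁻¹⁶ s = 530 as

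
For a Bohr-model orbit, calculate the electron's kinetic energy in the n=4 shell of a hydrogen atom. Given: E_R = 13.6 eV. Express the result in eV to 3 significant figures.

For a Coulomb orbit the virial theorem gives K = −E_n.
E_n = −E_R·Z²/n², so K = E_R·Z²/n² = 13.6 × 1²/4² = 0.850 eV

0.850 eV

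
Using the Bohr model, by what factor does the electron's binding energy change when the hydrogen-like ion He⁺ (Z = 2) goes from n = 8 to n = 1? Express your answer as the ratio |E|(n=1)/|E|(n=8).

64

|E| ∝ Z^2 · n^-2; with Z fixed, |E| ∝ n^-2.
|E|(n=1)/|E|(n=8) = (1/8)^-2 = 64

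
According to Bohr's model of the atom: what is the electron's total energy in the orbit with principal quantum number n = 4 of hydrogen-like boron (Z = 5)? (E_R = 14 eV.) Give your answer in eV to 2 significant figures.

E_n = −E_R·Z²/n² = −14 × 5²/4² = -22 eV

-22 eV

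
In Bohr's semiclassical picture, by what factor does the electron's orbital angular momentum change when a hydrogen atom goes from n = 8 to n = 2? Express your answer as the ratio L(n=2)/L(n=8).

1/4

L = nℏ depends only on n, so L ∝ n.
L(n=2)/L(n=8) = (2/8)^1 = 1/4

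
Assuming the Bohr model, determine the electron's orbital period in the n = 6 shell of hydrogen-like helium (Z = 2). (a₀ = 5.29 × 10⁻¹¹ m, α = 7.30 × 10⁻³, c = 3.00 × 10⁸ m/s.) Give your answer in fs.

8.20 fs

r = n²a₀/Z = 6²·5.29 × 10⁻¹¹/2 = 9.52 × 10⁻¹⁰ m
v = Zαc/n = 2·0.00730·3.00 × 10⁸/6 = 7.30 × 10⁵ m/s
T = 2πr/v = 8.20 × 10⁻¹⁵ s = 8.20 fs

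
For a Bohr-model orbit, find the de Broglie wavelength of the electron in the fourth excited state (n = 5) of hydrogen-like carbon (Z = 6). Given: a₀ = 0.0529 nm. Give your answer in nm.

The Bohr quantisation condition is nλ = 2πr_n.
r_n = n²a₀/Z = 0.220 nm
λ = 2πr_n/n = 2π·0.220/5 = 0.277 nm

0.277 nm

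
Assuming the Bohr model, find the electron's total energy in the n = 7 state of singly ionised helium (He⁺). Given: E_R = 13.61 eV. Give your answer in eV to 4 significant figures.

E_n = −E_R·Z²/n² = −13.61 × 2²/7² = -1.111 eV

-1.111 eV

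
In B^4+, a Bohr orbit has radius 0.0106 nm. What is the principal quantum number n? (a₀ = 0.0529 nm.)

r_n = n²a₀/Z ⇒ n² = rZ/a₀ = 0.0106 × 5 / 0.0529 ≈ 1.00
n = 1

1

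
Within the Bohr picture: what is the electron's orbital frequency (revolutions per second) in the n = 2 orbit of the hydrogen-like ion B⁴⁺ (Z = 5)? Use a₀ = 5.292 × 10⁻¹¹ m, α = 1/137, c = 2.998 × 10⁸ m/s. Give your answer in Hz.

2.057 × 10¹⁶ Hz

r = n²a₀/Z = 4.234 × 10⁻¹¹ m, v = Zαc/n = 5.471 × 10⁶ m/s
f = v/(2πr) = 2.057 × 10¹⁶ Hz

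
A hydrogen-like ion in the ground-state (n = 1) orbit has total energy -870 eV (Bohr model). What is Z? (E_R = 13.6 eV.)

8

E_n = −E_R Z²/n² ⇒ Z² = −E_n n²/E_R = 870 × 1² / 13.6 ≈ 63.97
Z = 8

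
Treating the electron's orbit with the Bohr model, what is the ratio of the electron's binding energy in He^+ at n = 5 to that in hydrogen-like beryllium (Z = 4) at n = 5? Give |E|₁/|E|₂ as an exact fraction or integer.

1/4

|E| ∝ Z^2 · n^-2
|E|₁/|E|₂ = (2/4)^2 · (5/5)^-2 = 1/4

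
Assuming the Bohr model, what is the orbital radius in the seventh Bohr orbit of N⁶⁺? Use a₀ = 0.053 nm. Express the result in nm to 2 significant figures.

0.37 nm

r_n = n²a₀/Z = 7² × 0.053 / 7
    = 49 × 0.053 / 7 = 0.37 nm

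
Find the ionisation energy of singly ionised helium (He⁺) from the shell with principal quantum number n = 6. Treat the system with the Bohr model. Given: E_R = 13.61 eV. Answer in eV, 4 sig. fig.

E_n = −E_R·Z²/n² = −13.61 × 2²/6² eV = -1.512 eV
Ionisation energy = −E_n = 1.512 eV

1.512 eV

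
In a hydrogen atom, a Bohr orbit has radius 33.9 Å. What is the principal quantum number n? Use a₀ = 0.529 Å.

r_n = n²a₀/Z ⇒ n² = rZ/a₀ = 33.9 × 1 / 0.529 ≈ 64.08
n = 8

8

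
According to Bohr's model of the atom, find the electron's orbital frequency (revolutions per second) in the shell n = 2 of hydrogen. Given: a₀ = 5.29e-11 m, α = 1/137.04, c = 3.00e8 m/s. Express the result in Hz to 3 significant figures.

8.23e14 Hz

r = n²a₀/Z = 2.12e-10 m, v = Zαc/n = 1.09e6 m/s
f = v/(2πr) = 8.23e14 Hz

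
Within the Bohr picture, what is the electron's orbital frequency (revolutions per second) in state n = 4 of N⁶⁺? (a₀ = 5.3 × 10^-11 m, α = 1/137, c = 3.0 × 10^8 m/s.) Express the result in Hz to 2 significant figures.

r = n²a₀/Z = 1.2 × 10^-10 m, v = Zαc/n = 3.8 × 10^6 m/s
f = v/(2πr) = 5.0 × 10^15 Hz

5.0 × 10^15 Hz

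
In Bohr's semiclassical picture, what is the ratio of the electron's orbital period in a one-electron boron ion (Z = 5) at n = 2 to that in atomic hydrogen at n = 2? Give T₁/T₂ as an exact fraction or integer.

1/25

T ∝ Z^-2 · n^3
T₁/T₂ = (5/1)^-2 · (2/2)^3 = 1/25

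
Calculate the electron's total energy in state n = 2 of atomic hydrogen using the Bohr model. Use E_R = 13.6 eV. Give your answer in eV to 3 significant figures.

E_n = −E_R·Z²/n² = −13.6 × 1²/2² = -3.40 eV

-3.40 eV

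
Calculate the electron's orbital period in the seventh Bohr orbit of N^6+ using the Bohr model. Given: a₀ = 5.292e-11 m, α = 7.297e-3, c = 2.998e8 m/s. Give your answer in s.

r = n²a₀/Z = 7²·5.292e-11/7 = 3.704e-10 m
v = Zαc/n = 7·0.007297·2.998e8/7 = 2.188e6 m/s
T = 2πr/v = 1.064e-15 s

1.064e-15 s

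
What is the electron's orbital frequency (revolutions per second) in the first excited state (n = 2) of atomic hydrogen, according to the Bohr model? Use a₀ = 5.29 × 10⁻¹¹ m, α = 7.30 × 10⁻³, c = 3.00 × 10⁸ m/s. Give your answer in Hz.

r = n²a₀/Z = 2.12 × 10⁻¹⁰ m, v = Zαc/n = 1.09 × 10⁶ m/s
f = v/(2πr) = 8.24 × 10¹⁴ Hz

8.24 × 10¹⁴ Hz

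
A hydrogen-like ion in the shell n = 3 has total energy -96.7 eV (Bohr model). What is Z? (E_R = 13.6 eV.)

E_n = −E_R Z²/n² ⇒ Z² = −E_n n²/E_R = 96.7 × 3² / 13.6 ≈ 63.99
Z = 8

8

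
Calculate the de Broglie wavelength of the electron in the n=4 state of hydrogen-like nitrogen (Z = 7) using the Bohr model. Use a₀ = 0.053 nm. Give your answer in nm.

0.19 nm

The Bohr quantisation condition is nλ = 2πr_n.
r_n = n²a₀/Z = 0.12 nm
λ = 2πr_n/n = 2π·0.12/4 = 0.19 nm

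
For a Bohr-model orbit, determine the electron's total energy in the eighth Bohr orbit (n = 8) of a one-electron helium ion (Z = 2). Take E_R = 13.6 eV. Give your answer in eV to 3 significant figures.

-0.850 eV

E_n = −E_R·Z²/n² = −13.6 × 2²/8² = -0.850 eV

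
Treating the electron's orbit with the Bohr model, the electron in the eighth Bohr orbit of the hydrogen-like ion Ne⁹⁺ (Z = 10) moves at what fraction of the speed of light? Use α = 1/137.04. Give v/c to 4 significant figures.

0.009121

v_n = Zαc/n, so v/c = Zα/n = 10 × 0.007297 / 8 = 0.009121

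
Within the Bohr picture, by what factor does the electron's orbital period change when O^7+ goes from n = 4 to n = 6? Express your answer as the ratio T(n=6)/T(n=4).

27/8

T ∝ Z^-2 · n^3; with Z fixed, T ∝ n^3.
T(n=6)/T(n=4) = (6/4)^3 = 27/8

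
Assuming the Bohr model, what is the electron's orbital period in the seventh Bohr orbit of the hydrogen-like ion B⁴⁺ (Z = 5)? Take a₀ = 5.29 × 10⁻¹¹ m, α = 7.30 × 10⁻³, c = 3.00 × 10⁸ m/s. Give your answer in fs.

2.08 fs

r = n²a₀/Z = 7²·5.29 × 10⁻¹¹/5 = 5.18 × 10⁻¹⁰ m
v = Zαc/n = 5·0.00730·3.00 × 10⁸/7 = 1.56 × 10⁶ m/s
T = 2πr/v = 2.08 × 10⁻¹⁵ s = 2.08 fs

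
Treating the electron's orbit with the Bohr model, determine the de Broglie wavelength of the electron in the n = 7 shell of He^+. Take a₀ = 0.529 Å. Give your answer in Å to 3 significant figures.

The Bohr quantisation condition is nλ = 2πr_n.
r_n = n²a₀/Z = 13.0 Å
λ = 2πr_n/n = 2π·13.0/7 = 11.6 Å

11.6 Å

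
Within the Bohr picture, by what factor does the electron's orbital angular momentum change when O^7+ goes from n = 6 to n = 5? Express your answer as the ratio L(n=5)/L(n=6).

L = nℏ depends only on n, so L ∝ n.
L(n=5)/L(n=6) = (5/6)^1 = 5/6

5/6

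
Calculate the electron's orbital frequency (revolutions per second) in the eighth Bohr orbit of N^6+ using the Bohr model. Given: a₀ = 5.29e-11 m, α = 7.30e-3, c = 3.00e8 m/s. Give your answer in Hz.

6.31e14 Hz

r = n²a₀/Z = 4.84e-10 m, v = Zαc/n = 1.92e6 m/s
f = v/(2πr) = 6.31e14 Hz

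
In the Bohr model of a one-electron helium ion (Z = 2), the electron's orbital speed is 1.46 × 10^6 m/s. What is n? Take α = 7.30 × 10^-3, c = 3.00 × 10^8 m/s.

v_n = Zαc/n ⇒ n = Zαc/v = 2 × 0.00730 × 3.00 × 10^8 / 1.46 × 10^6 ≈ 3.00
n = 3

3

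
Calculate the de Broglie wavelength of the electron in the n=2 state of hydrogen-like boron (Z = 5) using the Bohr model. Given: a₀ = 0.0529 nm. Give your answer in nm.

The Bohr quantisation condition is nλ = 2πr_n.
r_n = n²a₀/Z = 0.0423 nm
λ = 2πr_n/n = 2π·0.0423/2 = 0.133 nm

0.133 nm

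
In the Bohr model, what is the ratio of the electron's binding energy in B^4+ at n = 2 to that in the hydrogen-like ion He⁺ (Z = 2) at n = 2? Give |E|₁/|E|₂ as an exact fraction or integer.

25/4

|E| ∝ Z^2 · n^-2
|E|₁/|E|₂ = (5/2)^2 · (2/2)^-2 = 25/4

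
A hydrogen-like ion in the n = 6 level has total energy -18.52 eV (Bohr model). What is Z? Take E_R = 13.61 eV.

7

E_n = −E_R Z²/n² ⇒ Z² = −E_n n²/E_R = 18.52 × 6² / 13.61 ≈ 48.99
Z = 7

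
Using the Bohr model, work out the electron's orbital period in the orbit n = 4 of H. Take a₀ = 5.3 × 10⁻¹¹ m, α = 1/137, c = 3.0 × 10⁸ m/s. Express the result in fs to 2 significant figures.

9.7 fs

r = n²a₀/Z = 4²·5.3 × 10⁻¹¹/1 = 8.5 × 10⁻¹⁰ m
v = Zαc/n = 1·0.0073·3.0 × 10⁸/4 = 5.5 × 10⁵ m/s
T = 2πr/v = 9.7 × 10⁻¹⁵ s = 9.7 fs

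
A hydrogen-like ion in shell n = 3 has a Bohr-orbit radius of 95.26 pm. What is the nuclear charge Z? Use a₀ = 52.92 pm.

r_n = n²a₀/Z ⇒ Z = n²a₀/r = 3² × 52.92 / 95.26 ≈ 5.00
Z = 5

5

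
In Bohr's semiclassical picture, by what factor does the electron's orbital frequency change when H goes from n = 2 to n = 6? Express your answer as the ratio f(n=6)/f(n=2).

f ∝ Z^2 · n^-3; with Z fixed, f ∝ n^-3.
f(n=6)/f(n=2) = (6/2)^-3 = 1/27

1/27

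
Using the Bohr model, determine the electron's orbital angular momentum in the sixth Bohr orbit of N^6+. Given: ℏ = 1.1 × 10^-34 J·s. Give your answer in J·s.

L_n = nℏ = 6 × 1.1 × 10^-34 = 6.6 × 10^-34 J·s

6.6 × 10^-34 J·s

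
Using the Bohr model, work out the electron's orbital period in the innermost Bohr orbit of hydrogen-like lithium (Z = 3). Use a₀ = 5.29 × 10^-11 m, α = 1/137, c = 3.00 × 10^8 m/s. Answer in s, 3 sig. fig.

r = n²a₀/Z = 1²·5.29 × 10^-11/3 = 1.76 × 10^-11 m
v = Zαc/n = 3·0.00730·3.00 × 10^8/1 = 6.57 × 10^6 m/s
T = 2πr/v = 1.69 × 10^-17 s

1.69 × 10^-17 s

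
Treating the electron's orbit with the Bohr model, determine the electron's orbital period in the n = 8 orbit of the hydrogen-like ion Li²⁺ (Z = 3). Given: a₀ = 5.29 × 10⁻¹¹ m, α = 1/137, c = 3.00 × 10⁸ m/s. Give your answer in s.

8.63 × 10⁻¹⁵ s

r = n²a₀/Z = 8²·5.29 × 10⁻¹¹/3 = 1.13 × 10⁻⁹ m
v = Zαc/n = 3·0.00730·3.00 × 10⁸/8 = 8.21 × 10⁵ m/s
T = 2πr/v = 8.63 × 10⁻¹⁵ s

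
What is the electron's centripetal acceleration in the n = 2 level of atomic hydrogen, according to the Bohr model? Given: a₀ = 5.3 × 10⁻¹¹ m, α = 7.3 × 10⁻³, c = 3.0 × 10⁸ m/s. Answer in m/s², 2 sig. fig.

r = n²a₀/Z = 2.1 × 10⁻¹⁰ m, v = Zαc/n = 1.1 × 10⁶ m/s
a = v²/r = (1.1 × 10⁶)² / 2.1 × 10⁻¹⁰ = 5.7 × 10²¹ m/s²

5.7 × 10²¹ m/s²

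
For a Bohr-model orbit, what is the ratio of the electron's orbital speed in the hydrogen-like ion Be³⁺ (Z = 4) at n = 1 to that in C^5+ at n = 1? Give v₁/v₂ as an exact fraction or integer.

2/3

v ∝ Z^1 · n^-1
v₁/v₂ = (4/6)^1 · (1/1)^-1 = 2/3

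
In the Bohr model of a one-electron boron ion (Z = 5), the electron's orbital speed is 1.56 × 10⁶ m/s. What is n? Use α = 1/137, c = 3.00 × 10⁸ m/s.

7

v_n = Zαc/n ⇒ n = Zαc/v = 5 × 0.00730 × 3.00 × 10⁸ / 1.56 × 10⁶ ≈ 7.02
n = 7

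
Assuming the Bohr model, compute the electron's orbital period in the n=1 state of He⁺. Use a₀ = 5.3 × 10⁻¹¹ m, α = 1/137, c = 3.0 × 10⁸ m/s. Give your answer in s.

r = n²a₀/Z = 1²·5.3 × 10⁻¹¹/2 = 2.6 × 10⁻¹¹ m
v = Zαc/n = 2·0.0073·3.0 × 10⁸/1 = 4.4 × 10⁶ m/s
T = 2πr/v = 3.8 × 10⁻¹⁷ s

3.8 × 10⁻¹⁷ s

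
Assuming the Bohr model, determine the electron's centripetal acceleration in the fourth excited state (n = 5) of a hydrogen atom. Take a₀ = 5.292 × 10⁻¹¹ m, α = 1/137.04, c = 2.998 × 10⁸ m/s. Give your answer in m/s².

r = n²a₀/Z = 1.323 × 10⁻⁹ m, v = Zαc/n = 4.375 × 10⁵ m/s
a = v²/r = (4.375 × 10⁵)² / 1.323 × 10⁻⁹ = 1.447 × 10²⁰ m/s²

1.447 × 10²⁰ m/s²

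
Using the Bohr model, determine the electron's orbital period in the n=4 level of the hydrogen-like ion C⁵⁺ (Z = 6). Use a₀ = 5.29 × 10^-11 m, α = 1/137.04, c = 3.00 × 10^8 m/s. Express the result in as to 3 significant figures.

270 as

r = n²a₀/Z = 4²·5.29 × 10^-11/6 = 1.41 × 10^-10 m
v = Zαc/n = 6·0.00730·3.00 × 10^8/4 = 3.28 × 10^6 m/s
T = 2πr/v = 2.70 × 10^-16 s = 270 as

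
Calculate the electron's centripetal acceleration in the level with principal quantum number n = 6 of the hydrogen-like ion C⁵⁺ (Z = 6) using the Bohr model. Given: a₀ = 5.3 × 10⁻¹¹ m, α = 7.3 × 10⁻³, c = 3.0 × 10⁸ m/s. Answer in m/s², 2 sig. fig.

r = n²a₀/Z = 3.2 × 10⁻¹⁰ m, v = Zαc/n = 2.2 × 10⁶ m/s
a = v²/r = (2.2 × 10⁶)² / 3.2 × 10⁻¹⁰ = 1.5 × 10²² m/s²

1.5 × 10²² m/s²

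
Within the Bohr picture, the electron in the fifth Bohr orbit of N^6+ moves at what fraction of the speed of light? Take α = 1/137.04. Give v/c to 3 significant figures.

0.0102

v_n = Zαc/n, so v/c = Zα/n = 7 × 0.00730 / 5 = 0.0102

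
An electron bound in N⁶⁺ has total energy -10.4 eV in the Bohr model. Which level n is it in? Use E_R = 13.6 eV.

E_n = −E_R Z²/n² ⇒ n² = E_R Z²/(−E_n) = 13.6 × 7² / 10.4 ≈ 64.08
n = 8

8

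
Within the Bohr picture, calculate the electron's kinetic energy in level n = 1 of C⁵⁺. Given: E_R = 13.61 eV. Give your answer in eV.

490.0 eV

For a Coulomb orbit the virial theorem gives K = −E_n.
E_n = −E_R·Z²/n², so K = E_R·Z²/n² = 13.61 × 6²/1² = 490.0 eV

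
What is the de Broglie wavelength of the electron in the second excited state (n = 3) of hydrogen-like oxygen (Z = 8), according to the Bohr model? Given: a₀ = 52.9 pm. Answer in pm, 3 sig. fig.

125 pm

The Bohr quantisation condition is nλ = 2πr_n.
r_n = n²a₀/Z = 59.5 pm
λ = 2πr_n/n = 2π·59.5/3 = 125 pm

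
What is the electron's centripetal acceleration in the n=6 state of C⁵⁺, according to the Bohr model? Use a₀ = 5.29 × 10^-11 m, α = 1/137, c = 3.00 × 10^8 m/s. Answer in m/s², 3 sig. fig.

r = n²a₀/Z = 3.17 × 10^-10 m, v = Zαc/n = 2.19 × 10^6 m/s
a = v²/r = (2.19 × 10^6)² / 3.17 × 10^-10 = 1.51 × 10^22 m/s²

1.51 × 10^22 m/s²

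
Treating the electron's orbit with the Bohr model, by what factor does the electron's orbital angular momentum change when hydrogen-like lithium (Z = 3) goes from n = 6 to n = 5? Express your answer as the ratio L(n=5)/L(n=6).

L = nℏ depends only on n, so L ∝ n.
L(n=5)/L(n=6) = (5/6)^1 = 5/6

5/6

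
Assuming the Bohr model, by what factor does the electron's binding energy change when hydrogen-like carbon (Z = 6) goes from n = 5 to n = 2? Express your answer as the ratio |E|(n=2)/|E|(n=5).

25/4

|E| ∝ Z^2 · n^-2; with Z fixed, |E| ∝ n^-2.
|E|(n=2)/|E|(n=5) = (2/5)^-2 = 25/4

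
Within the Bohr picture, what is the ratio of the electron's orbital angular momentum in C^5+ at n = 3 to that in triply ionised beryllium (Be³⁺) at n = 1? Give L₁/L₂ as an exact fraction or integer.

3

L = nℏ is independent of Z.
L₁/L₂ = n₁/n₂ = 3/1 = 3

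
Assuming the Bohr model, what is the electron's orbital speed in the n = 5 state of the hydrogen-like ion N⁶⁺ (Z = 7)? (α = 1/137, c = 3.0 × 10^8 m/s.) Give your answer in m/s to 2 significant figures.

3.1 × 10^6 m/s

v_n = Zαc/n = 7 × 0.0073 × 3.0 × 10^8 / 5
    = 3.1 × 10^6 m/s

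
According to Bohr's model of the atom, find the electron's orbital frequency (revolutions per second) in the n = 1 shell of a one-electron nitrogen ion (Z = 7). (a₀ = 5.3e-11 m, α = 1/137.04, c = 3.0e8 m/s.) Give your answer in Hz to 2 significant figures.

3.2e17 Hz

r = n²a₀/Z = 7.6e-12 m, v = Zαc/n = 1.5e7 m/s
f = v/(2πr) = 3.2e17 Hz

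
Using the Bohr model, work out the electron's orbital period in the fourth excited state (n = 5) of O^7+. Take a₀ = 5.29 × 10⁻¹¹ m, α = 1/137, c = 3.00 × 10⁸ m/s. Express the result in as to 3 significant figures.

296 as

r = n²a₀/Z = 5²·5.29 × 10⁻¹¹/8 = 1.65 × 10⁻¹⁰ m
v = Zαc/n = 8·0.00730·3.00 × 10⁸/5 = 3.50 × 10⁶ m/s
T = 2πr/v = 2.96 × 10⁻¹⁶ s = 296 as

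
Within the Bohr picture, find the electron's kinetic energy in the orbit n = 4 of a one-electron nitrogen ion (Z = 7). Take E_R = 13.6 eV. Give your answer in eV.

41.6 eV

For a Coulomb orbit the virial theorem gives K = −E_n.
E_n = −E_R·Z²/n², so K = E_R·Z²/n² = 13.6 × 7²/4² = 41.6 eV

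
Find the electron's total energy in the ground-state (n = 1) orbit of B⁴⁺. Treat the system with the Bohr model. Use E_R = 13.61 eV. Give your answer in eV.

-340.2 eV

E_n = −E_R·Z²/n² = −13.61 × 5²/1² = -340.2 eV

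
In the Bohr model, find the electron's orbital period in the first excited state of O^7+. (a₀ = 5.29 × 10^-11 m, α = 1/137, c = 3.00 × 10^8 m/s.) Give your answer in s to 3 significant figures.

r = n²a₀/Z = 2²·5.29 × 10^-11/8 = 2.65 × 10^-11 m
v = Zαc/n = 8·0.00730·3.00 × 10^8/2 = 8.76 × 10^6 m/s
T = 2πr/v = 1.90 × 10^-17 s

1.90 × 10^-17 s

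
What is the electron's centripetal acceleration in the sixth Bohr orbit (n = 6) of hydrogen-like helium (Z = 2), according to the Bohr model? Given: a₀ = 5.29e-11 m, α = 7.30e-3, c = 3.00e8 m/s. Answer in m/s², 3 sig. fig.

r = n²a₀/Z = 9.52e-10 m, v = Zαc/n = 7.30e5 m/s
a = v²/r = (7.30e5)² / 9.52e-10 = 5.60e20 m/s²

5.60e20 m/s²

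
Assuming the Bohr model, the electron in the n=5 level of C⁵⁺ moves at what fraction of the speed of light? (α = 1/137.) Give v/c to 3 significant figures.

v_n = Zαc/n, so v/c = Zα/n = 6 × 0.00730 / 5 = 0.00876

0.00876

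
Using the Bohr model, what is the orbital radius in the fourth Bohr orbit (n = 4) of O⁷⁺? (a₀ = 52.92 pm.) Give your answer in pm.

r_n = n²a₀/Z = 4² × 52.92 / 8
    = 16 × 52.92 / 8 = 105.8 pm

105.8 pm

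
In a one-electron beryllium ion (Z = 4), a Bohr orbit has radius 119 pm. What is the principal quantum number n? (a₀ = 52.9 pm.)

3

r_n = n²a₀/Z ⇒ n² = rZ/a₀ = 119 × 4 / 52.9 ≈ 9.00
n = 3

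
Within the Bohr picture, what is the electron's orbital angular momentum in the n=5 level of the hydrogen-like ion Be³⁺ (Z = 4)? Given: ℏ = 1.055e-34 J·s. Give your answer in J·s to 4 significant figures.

5.275e-34 J·s

L_n = nℏ = 5 × 1.055e-34 = 5.275e-34 J·s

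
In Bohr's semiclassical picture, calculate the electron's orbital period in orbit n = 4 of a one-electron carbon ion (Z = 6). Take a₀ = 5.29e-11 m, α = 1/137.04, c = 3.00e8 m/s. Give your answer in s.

2.70e-16 s

r = n²a₀/Z = 4²·5.29e-11/6 = 1.41e-10 m
v = Zαc/n = 6·0.00730·3.00e8/4 = 3.28e6 m/s
T = 2πr/v = 2.70e-16 s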